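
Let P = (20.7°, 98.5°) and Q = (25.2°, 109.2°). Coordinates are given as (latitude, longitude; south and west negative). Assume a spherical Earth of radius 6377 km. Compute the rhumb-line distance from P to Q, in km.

Δψ = ln[tan(π/4+φ₂/2)/tan(π/4+φ₁/2)] = +0.0853;  Δφ = +0.0785 rad,  Δλ = +0.1868 rad
q = Δφ/Δψ = 0.9205
d = R·√(Δφ² + q²Δλ²) = 6377·0.18900 = 1205 km

1205 km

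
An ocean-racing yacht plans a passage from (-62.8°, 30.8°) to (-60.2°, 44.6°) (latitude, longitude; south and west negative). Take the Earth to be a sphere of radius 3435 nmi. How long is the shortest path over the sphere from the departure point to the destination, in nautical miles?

cos σ = sin φ₁ sin φ₂ + cos φ₁ cos φ₂ cos Δλ
      = sin(-62.80°)sin(-60.20°) + cos(-62.80°)cos(-60.20°)cos(13.80°) = 0.9924
σ = 7.062° → d = Rσ = 3435·0.12326 = 423 nmi

423 nmi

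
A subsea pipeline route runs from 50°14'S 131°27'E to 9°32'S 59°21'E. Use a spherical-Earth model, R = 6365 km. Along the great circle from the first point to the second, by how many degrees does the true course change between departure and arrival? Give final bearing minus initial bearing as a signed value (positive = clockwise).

+42.3°

At departure: θ₁ = atan2(sin Δλ cos φ₂, cos φ₁ sin φ₂ − sin φ₁ cos φ₂ cos Δλ) = 277.71°
At arrival: θ₂ = atan2(sin Δλ cos φ₁, −cos φ₂ sin φ₁ + sin φ₂ cos φ₁ cos Δλ) = 320.00°
Δθ = θ₂ − θ₁ = +42.3°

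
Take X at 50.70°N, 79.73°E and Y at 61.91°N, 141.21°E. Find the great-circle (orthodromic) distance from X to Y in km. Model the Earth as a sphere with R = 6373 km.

3827 km

Haversine: a = sin²(Δφ/2)+cos φ₁ cos φ₂ sin²(Δλ/2) = 0.08746;  σ = 2·atan2(√a,√(1−a))
σ = 34.403° → d = Rσ = 6373·0.60044 = 3827 km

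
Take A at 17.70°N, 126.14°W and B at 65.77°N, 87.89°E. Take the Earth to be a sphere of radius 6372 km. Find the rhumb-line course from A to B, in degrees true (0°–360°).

295.7°

Meridional parts: M(φ₁)=+0.3140, M(φ₂)=+1.5387 → ΔM = +1.2248;  Δλ = -2.5477 rad
tan C = Δλ / ΔM = -2.0801 → C = 295.68°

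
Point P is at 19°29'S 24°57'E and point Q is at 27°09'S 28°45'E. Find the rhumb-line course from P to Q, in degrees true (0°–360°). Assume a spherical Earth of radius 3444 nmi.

155.5°

Meridional parts: M(φ₁)=-0.3468, M(φ₂)=-0.4927 → ΔM = -0.1459;  Δλ = +0.0663 rad
tan C = Δλ / ΔM = -0.4547 → C = 155.55°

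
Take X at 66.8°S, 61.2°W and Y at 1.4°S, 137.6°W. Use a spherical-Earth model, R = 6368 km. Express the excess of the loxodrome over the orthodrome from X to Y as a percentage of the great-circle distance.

3.2%

Great circle: σ = 1.4555 rad → d_gc = Rσ = 9268.5 km
Rhumb: Δφ = +1.1414, Δλ = -1.3334, Δψ = +1.5590, q = Δφ/Δψ = 0.7322 → d_rh = R√(Δφ²+q²Δλ²) = 9564.8 km
Excess = (9564.8 − 9268.5) / 9268.5 = 296.3 / 9268.5 = 3.20% ≈ 3.2%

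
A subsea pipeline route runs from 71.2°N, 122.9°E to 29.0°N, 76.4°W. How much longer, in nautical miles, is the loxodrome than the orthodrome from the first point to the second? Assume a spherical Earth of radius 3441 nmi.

1410 nmi

Great circle: cos σ = sin φ₁ sin φ₂ + cos φ₁ cos φ₂ cos Δλ,  σ = 1.3767 rad → d_gc = 4737.1 nmi
Rhumb line: Δψ = -1.2692, q = Δφ/Δψ = 0.5803, d_rh = R√(Δφ²+q²Δλ²) = 6147.2 nmi
Excess = 6147.2 − 4737.1 = 1410.1 ≈ 1410 nmi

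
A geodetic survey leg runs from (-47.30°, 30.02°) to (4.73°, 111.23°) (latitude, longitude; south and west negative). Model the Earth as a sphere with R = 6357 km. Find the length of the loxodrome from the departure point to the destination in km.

Rhumb course C = atan2(Δλ, Δψ) with Δψ = ln[tan(π/4+φ₂/2)/tan(π/4+φ₁/2)] = +1.0220, Δλ = +1.4174 → C = 54.21°
d = R·|Δφ| / |cos C| = 6357·0.90809 / 0.58486 = 9870 km

9870 km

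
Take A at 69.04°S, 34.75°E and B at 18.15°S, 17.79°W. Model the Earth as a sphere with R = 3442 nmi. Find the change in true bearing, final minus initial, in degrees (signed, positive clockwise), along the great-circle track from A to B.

+41.3°

Initial bearing θ₁ = atan2(sin Δλ cos φ₂, cos φ₁ sin φ₂ − sin φ₁ cos φ₂ cos Δλ) = 299.59°
Final bearing θ₂ = (initial bearing from the destination back to the start) + 180° = 340.89°
Δθ = θ₂ − θ₁ = +41.3°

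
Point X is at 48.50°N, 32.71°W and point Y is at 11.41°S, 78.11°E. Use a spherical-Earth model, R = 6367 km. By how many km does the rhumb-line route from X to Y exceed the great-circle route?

378 km

Great circle: cos σ = sin φ₁ sin φ₂ + cos φ₁ cos φ₂ cos Δλ,  σ = 1.9595 rad → d_gc = 12476.4 km
Rhumb line: Δψ = -1.1710, q = Δφ/Δψ = 0.8929, d_rh = R√(Δφ²+q²Δλ²) = 12854.3 km
Excess = 12854.3 − 12476.4 = 377.9 ≈ 378 km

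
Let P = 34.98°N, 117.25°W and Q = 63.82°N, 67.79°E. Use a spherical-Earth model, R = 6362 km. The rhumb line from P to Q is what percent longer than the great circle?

Great circle: σ = 1.4158 rad → d_gc = Rσ = 9007.3 km
Rhumb: Δφ = +0.5034, Δλ = -3.0536, Δψ = +0.8064, q = Δφ/Δψ = 0.6242 → d_rh = R√(Δφ²+q²Δλ²) = 12542.8 km
Excess = (12542.8 − 9007.3) / 9007.3 = 3535.5 / 9007.3 = 39.251% ≈ 39.3%

39.3%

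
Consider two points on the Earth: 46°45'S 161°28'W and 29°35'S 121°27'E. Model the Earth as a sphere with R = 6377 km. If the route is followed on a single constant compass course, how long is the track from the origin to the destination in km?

6956 km

Rhumb course C = atan2(Δλ, Δψ) with Δψ = ln[tan(π/4+φ₂/2)/tan(π/4+φ₁/2)] = +0.3843, Δλ = -1.3454 → C = 285.94°
d = R·|Δφ| / |cos C| = 6377·0.29961 / 0.27468 = 6956 km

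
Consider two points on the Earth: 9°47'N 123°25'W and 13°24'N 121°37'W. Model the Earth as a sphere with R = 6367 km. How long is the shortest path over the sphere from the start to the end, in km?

447 km

cos σ = sin φ₁ sin φ₂ + cos φ₁ cos φ₂ cos Δλ
      = sin(9.78°)sin(13.40°) + cos(9.78°)cos(13.40°)cos(1.80°) = 0.9975
σ = 4.023° → d = Rσ = 6367·0.07022 = 447 km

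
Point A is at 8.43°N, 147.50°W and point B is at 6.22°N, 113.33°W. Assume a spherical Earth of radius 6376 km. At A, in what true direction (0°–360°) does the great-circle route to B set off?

91.4°

θ = atan2( sin Δλ·cos φ₂ ,  cos φ₁ sin φ₂ − sin φ₁ cos φ₂ cos Δλ )
  = atan2(+0.5583, -0.0134) = 91.38°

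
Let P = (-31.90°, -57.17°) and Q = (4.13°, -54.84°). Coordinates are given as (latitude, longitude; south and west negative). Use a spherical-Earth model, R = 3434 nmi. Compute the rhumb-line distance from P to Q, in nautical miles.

2164 nmi

Rhumb course C = atan2(Δλ, Δψ) with Δψ = ln[tan(π/4+φ₂/2)/tan(π/4+φ₁/2)] = +0.6601, Δλ = +0.0407 → C = 3.53°
d = R·|Δφ| / |cos C| = 3434·0.62884 / 0.99811 = 2164 nmi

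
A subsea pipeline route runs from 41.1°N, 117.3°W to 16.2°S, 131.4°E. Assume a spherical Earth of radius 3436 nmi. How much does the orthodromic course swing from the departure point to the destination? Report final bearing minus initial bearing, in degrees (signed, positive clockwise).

Initial bearing θ₁ = atan2(sin Δλ cos φ₂, cos φ₁ sin φ₂ − sin φ₁ cos φ₂ cos Δλ) = 271.22°
Final bearing θ₂ = (initial bearing from the destination back to the start) + 180° = 231.68°
Δθ = θ₂ − θ₁ = -39.5°

-39.5°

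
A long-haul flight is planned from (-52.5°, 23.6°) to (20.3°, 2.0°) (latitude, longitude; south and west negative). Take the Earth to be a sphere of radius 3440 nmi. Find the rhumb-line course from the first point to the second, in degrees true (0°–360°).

345.4°

Meridional parts: M(φ₁)=-1.0804, M(φ₂)=+0.3620 → ΔM = +1.4424;  Δλ = -0.3770 rad
tan C = Δλ / ΔM = -0.2614 → C = 345.35°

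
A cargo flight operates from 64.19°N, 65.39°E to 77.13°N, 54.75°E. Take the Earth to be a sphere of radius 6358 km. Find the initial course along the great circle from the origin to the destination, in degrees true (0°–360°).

349.7°

θ = atan2( sin Δλ·cos φ₂ ,  cos φ₁ sin φ₂ − sin φ₁ cos φ₂ cos Δλ )
  = atan2(-0.0411, +0.2274) = 349.75°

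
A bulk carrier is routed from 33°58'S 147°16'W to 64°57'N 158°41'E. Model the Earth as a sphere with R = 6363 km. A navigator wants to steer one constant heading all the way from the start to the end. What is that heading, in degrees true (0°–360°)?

Δψ = ln[tan(π/4+φ₂/2)/tan(π/4+φ₁/2)] = +2.1353
Δλ = -0.9434 rad (taken the short way round)
course = atan2(Δλ, Δψ) = 336.17°

336.2°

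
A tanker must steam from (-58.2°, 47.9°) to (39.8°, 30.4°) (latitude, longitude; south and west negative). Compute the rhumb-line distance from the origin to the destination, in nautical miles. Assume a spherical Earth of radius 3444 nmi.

5958 nmi

Rhumb course C = atan2(Δλ, Δψ) with Δψ = ln[tan(π/4+φ₂/2)/tan(π/4+φ₁/2)] = +2.0141, Δλ = -0.3054 → C = 351.38°
d = R·|Δφ| / |cos C| = 3444·1.71042 / 0.98870 = 5958 nmi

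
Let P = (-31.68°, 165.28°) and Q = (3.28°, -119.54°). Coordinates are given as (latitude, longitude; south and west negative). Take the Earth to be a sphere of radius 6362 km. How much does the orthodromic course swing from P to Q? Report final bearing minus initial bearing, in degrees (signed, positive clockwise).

-22.4°

Initial bearing θ₁ = atan2(sin Δλ cos φ₂, cos φ₁ sin φ₂ − sin φ₁ cos φ₂ cos Δλ) = 79.28°
Final bearing θ₂ = (initial bearing from the destination back to the start) + 180° = 56.88°
Δθ = θ₂ − θ₁ = -22.4°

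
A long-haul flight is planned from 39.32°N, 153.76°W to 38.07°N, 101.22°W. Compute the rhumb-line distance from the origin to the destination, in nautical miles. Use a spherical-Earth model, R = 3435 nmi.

Δψ = ln[tan(π/4+φ₂/2)/tan(π/4+φ₁/2)] = -0.0280;  Δφ = -0.0218 rad,  Δλ = +0.9170 rad
q = Δφ/Δψ = 0.7804
d = R·√(Δφ² + q²Δλ²) = 3435·0.71600 = 2459 nmi

2459 nmi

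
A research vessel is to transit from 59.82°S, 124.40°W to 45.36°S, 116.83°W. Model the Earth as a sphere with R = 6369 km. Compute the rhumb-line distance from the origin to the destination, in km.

1685 km

Rhumb course C = atan2(Δλ, Δψ) with Δψ = ln[tan(π/4+φ₂/2)/tan(π/4+φ₁/2)] = +0.4204, Δλ = +0.1321 → C = 17.45°
d = R·|Δφ| / |cos C| = 6369·0.25237 / 0.95400 = 1685 km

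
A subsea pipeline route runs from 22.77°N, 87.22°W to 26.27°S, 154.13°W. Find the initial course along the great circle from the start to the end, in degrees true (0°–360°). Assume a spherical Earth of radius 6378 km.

θ = atan2( sin Δλ·cos φ₂ ,  cos φ₁ sin φ₂ − sin φ₁ cos φ₂ cos Δλ )
  = atan2(-0.8249, -0.5442) = 236.59°

236.6°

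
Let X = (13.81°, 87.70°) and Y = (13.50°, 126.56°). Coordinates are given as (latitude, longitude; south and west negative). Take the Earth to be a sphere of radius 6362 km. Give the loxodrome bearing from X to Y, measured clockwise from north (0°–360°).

90.5°

Δψ = ln[tan(π/4+φ₂/2)/tan(π/4+φ₁/2)] = -0.0056
Δλ = +0.6782 rad (taken the short way round)
course = atan2(Δλ, Δψ) = 90.47°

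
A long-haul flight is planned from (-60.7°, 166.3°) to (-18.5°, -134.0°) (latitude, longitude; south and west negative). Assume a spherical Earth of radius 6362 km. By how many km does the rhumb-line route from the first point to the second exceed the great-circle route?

Great circle: cos σ = sin φ₁ sin φ₂ + cos φ₁ cos φ₂ cos Δλ,  σ = 1.0346 rad → d_gc = 6582.2 km
Rhumb line: Δψ = +1.0130, q = Δφ/Δψ = 0.7271, d_rh = R√(Δφ²+q²Δλ²) = 6722.1 km
Excess = 6722.1 − 6582.2 = 139.9 ≈ 140 km

140 km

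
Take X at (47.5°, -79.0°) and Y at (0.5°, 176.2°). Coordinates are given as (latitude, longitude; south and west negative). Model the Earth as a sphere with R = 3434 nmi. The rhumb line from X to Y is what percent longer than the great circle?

Great circle: σ = 1.7377 rad → d_gc = Rσ = 5967.3 nmi
Rhumb: Δφ = -0.8203, Δλ = -1.8291, Δψ = -0.9358, q = Δφ/Δψ = 0.8766 → d_rh = R√(Δφ²+q²Δλ²) = 6184.9 nmi
Excess = (6184.9 − 5967.3) / 5967.3 = 217.6 / 5967.3 = 3.647% ≈ 3.6%

3.6%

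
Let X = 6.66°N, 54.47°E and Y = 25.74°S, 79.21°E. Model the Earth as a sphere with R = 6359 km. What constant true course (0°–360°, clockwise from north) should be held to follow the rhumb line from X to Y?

143.4°

Meridional parts: M(φ₁)=+0.1165, M(φ₂)=-0.4652 → ΔM = -0.5817;  Δλ = +0.4318 rad
tan C = Δλ / ΔM = -0.7423 → C = 143.41°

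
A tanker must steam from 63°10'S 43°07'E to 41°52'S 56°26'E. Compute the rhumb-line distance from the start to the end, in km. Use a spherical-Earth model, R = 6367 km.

Δψ = ln[tan(π/4+φ₂/2)/tan(π/4+φ₁/2)] = +0.6272;  Δφ = +0.3718 rad,  Δλ = +0.2324 rad
q = Δφ/Δψ = 0.5927
d = R·√(Δφ² + q²Δλ²) = 6367·0.39646 = 2524 km

2524 km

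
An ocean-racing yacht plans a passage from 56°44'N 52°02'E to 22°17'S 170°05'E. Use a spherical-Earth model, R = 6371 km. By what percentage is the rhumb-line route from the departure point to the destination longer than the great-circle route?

3.8%

Great circle: σ = 2.1600 rad → d_gc = Rσ = 13761.6 km
Rhumb: Δφ = -1.3791, Δλ = +2.0604, Δψ = -1.6073, q = Δφ/Δψ = 0.8580 → d_rh = R√(Δφ²+q²Δλ²) = 14284.8 km
Excess = (14284.8 − 13761.6) / 13761.6 = 523.2 / 13761.6 = 3.80% ≈ 3.8%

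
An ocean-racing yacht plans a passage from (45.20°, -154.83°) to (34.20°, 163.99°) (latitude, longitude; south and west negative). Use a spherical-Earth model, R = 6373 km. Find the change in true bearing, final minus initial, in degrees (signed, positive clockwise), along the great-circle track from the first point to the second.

-27.1°

Initial bearing θ₁ = atan2(sin Δλ cos φ₂, cos φ₁ sin φ₂ − sin φ₁ cos φ₂ cos Δλ) = 265.21°
Final bearing θ₂ = (initial bearing from the destination back to the start) + 180° = 238.10°
Δθ = θ₂ − θ₁ = -27.1°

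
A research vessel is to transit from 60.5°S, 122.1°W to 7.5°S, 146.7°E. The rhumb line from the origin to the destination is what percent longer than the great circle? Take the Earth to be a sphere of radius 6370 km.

4.5%

Great circle: σ = 1.4672 rad → d_gc = Rσ = 9346.3 km
Rhumb: Δφ = +0.9250, Δλ = -1.5917, Δψ = +1.2033, q = Δφ/Δψ = 0.7688 → d_rh = R√(Δφ²+q²Δλ²) = 9771.3 km
Excess = (9771.3 − 9346.3) / 9346.3 = 425.0 / 9346.3 = 4.547% ≈ 4.5%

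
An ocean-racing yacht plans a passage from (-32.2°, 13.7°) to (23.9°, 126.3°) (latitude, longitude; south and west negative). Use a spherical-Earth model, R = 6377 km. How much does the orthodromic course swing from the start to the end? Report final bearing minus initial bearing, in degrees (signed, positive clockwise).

At departure: θ₁ = atan2(sin Δλ cos φ₂, cos φ₁ sin φ₂ − sin φ₁ cos φ₂ cos Δλ) = 79.55°
At arrival: θ₂ = atan2(sin Δλ cos φ₁, −cos φ₂ sin φ₁ + sin φ₂ cos φ₁ cos Δλ) = 65.54°
Δθ = θ₂ − θ₁ = -14.0°

-14.0°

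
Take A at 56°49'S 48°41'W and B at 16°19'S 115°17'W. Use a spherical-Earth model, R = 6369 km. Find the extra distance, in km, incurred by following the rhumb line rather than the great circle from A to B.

Great circle: cos σ = sin φ₁ sin φ₂ + cos φ₁ cos φ₂ cos Δλ,  σ = 1.1110 rad → d_gc = 7076.1 km
Rhumb line: Δψ = +0.9221, q = Δφ/Δψ = 0.7666, d_rh = R√(Δφ²+q²Δλ²) = 7243.9 km
Excess = 7243.9 − 7076.1 = 167.8 ≈ 168 km

168 km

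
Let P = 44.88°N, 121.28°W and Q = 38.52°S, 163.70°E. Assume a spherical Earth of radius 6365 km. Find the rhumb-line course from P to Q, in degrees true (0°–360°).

Δψ = ln[tan(π/4+φ₂/2)/tan(π/4+φ₁/2)] = -1.6080
Δλ = -1.3093 rad (taken the short way round)
course = atan2(Δλ, Δψ) = 219.16°

219.2°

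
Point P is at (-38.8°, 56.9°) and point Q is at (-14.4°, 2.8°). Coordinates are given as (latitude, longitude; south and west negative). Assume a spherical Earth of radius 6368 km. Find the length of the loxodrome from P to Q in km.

Δψ = ln[tan(π/4+φ₂/2)/tan(π/4+φ₁/2)] = +0.4818;  Δφ = +0.4259 rad,  Δλ = -0.9442 rad
q = Δφ/Δψ = 0.8839
d = R·√(Δφ² + q²Δλ²) = 6368·0.93698 = 5967 km

5967 km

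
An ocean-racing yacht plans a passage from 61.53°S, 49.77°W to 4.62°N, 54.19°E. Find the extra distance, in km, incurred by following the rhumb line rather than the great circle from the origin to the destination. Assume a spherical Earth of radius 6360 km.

574 km

Great circle: cos σ = sin φ₁ sin φ₂ + cos φ₁ cos φ₂ cos Δλ,  σ = 1.7573 rad → d_gc = 11176.5 km
Rhumb line: Δψ = +1.4524, q = Δφ/Δψ = 0.7949, d_rh = R√(Δφ²+q²Δλ²) = 11750.3 km
Excess = 11750.3 − 11176.5 = 573.8 ≈ 574 km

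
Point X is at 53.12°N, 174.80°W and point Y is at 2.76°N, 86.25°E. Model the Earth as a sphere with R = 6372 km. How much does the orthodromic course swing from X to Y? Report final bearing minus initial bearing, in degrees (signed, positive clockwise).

Initial bearing θ₁ = atan2(sin Δλ cos φ₂, cos φ₁ sin φ₂ − sin φ₁ cos φ₂ cos Δλ) = 278.83°
Final bearing θ₂ = (initial bearing from the destination back to the start) + 180° = 216.42°
Δθ = θ₂ − θ₁ = -62.4°

-62.4°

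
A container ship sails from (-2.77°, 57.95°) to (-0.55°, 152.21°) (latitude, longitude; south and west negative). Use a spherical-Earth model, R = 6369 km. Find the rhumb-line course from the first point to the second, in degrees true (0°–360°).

Δψ = ln[tan(π/4+φ₂/2)/tan(π/4+φ₁/2)] = +0.0388
Δλ = +1.6451 rad (taken the short way round)
course = atan2(Δλ, Δψ) = 88.65°

88.7°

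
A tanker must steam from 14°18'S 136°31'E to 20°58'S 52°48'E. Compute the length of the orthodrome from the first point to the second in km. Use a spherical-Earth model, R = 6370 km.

Haversine: a = sin²(Δφ/2)+cos φ₁ cos φ₂ sin²(Δλ/2) = 0.40629;  σ = 2·atan2(√a,√(1−a))
σ = 79.198° → d = Rσ = 6370·1.38227 = 8805 km

8805 km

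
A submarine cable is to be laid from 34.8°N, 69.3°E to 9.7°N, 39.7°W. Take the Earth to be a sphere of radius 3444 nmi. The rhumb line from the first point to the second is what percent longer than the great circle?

3.3%

Great circle: σ = 1.7389 rad → d_gc = Rσ = 5988.9 nmi
Rhumb: Δφ = -0.4381, Δλ = -1.9024, Δψ = -0.4785, q = Δφ/Δψ = 0.9156 → d_rh = R√(Δφ²+q²Δλ²) = 6185.6 nmi
Excess = (6185.6 − 5988.9) / 5988.9 = 196.7 / 5988.9 = 3.28% ≈ 3.3%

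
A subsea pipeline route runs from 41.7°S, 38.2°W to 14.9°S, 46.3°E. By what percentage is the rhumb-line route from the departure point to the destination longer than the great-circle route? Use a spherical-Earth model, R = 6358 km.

2.6%

Great circle: σ = 1.3282 rad → d_gc = Rσ = 8444.8 km
Rhumb: Δφ = +0.4677, Δλ = +1.4748, Δψ = +0.5391, q = Δφ/Δψ = 0.8676 → d_rh = R√(Δφ²+q²Δλ²) = 8662.2 km
Excess = (8662.2 − 8444.8) / 8444.8 = 217.4 / 8444.8 = 2.57% ≈ 2.6%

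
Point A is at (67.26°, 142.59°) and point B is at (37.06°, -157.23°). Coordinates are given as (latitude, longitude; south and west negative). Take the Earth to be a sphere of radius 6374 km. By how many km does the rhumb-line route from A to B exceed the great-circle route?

154 km

Great circle: cos σ = sin φ₁ sin φ₂ + cos φ₁ cos φ₂ cos Δλ,  σ = 0.7824 rad → d_gc = 4987.2 km
Rhumb line: Δψ = -0.9067, q = Δφ/Δψ = 0.5813, d_rh = R√(Δφ²+q²Δλ²) = 5141.4 km
Excess = 5141.4 − 4987.2 = 154.2 ≈ 154 km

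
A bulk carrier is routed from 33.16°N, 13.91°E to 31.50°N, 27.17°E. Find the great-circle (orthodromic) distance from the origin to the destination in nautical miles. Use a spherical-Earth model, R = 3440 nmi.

cos σ = sin φ₁ sin φ₂ + cos φ₁ cos φ₂ cos Δλ
      = sin(33.16°)sin(31.50°) + cos(33.16°)cos(31.50°)cos(13.26°) = 0.9806
σ = 11.319° → d = Rσ = 3440·0.19755 = 680 nmi

680 nmi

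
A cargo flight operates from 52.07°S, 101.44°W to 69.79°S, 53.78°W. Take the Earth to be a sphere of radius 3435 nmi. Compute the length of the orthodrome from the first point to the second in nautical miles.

1677 nmi

Haversine: a = sin²(Δφ/2)+cos φ₁ cos φ₂ sin²(Δλ/2) = 0.05839;  σ = 2·atan2(√a,√(1−a))
σ = 27.966° → d = Rσ = 3435·0.48810 = 1677 nmi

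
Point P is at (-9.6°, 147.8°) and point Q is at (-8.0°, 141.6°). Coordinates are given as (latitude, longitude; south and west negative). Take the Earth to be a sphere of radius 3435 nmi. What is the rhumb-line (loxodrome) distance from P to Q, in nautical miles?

380 nmi

Rhumb course C = atan2(Δλ, Δψ) with Δψ = ln[tan(π/4+φ₂/2)/tan(π/4+φ₁/2)] = +0.0283, Δλ = -0.1082 → C = 284.64°
d = R·|Δφ| / |cos C| = 3435·0.02793 / 0.25267 = 380 nmi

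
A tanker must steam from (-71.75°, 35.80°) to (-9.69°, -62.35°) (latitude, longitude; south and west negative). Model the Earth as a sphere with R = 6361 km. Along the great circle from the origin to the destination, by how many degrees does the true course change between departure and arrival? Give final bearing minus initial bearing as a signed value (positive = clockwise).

Initial bearing θ₁ = atan2(sin Δλ cos φ₂, cos φ₁ sin φ₂ − sin φ₁ cos φ₂ cos Δλ) = 259.24°
Final bearing θ₂ = (initial bearing from the destination back to the start) + 180° = 341.81°
Δθ = θ₂ − θ₁ = +82.6°

+82.6°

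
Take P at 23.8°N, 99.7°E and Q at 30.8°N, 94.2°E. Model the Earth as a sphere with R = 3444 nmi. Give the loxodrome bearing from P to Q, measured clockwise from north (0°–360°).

325.1°

Δψ = ln[tan(π/4+φ₂/2)/tan(π/4+φ₁/2)] = +0.1376
Δλ = -0.0960 rad (taken the short way round)
course = atan2(Δλ, Δψ) = 325.10°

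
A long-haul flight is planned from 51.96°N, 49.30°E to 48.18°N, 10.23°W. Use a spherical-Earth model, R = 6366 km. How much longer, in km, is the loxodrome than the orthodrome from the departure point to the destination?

Great circle: cos σ = sin φ₁ sin φ₂ + cos φ₁ cos φ₂ cos Δλ,  σ = 0.6513 rad → d_gc = 4146.2 km
Rhumb line: Δψ = -0.1029, q = Δφ/Δψ = 0.6414, d_rh = R√(Δφ²+q²Δλ²) = 4263.1 km
Excess = 4263.1 − 4146.2 = 116.9 ≈ 117 km

117 km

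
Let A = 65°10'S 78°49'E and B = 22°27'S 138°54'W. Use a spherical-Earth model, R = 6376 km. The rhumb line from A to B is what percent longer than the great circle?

Great circle: σ = 1.5313 rad → d_gc = Rσ = 9763.3 km
Rhumb: Δφ = +0.7455, Δλ = +2.4833, Δψ = +1.1111, q = Δφ/Δψ = 0.6710 → d_rh = R√(Δφ²+q²Δλ²) = 11639.3 km
Excess = (11639.3 − 9763.3) / 9763.3 = 1876.0 / 9763.3 = 19.21% ≈ 19.2%

19.2%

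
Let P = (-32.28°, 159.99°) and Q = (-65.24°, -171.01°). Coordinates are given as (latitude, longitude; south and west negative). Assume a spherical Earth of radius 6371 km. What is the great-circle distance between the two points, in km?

Haversine: a = sin²(Δφ/2)+cos φ₁ cos φ₂ sin²(Δλ/2) = 0.10267;  σ = 2·atan2(√a,√(1−a))
σ = 37.377° → d = Rσ = 6371·0.65236 = 4156 km

4156 km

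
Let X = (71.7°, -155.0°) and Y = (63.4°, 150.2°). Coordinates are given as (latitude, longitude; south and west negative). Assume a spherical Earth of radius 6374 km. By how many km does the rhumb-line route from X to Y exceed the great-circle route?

81 km

Great circle: cos σ = sin φ₁ sin φ₂ + cos φ₁ cos φ₂ cos Δλ,  σ = 0.3765 rad → d_gc = 2399.5 km
Rhumb line: Δψ = -0.3836, q = Δφ/Δψ = 0.3776, d_rh = R√(Δφ²+q²Δλ²) = 2480.2 km
Excess = 2480.2 − 2399.5 = 80.7 ≈ 81 km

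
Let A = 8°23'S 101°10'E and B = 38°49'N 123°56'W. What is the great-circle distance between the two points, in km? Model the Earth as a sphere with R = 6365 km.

Haversine: a = sin²(Δφ/2)+cos φ₁ cos φ₂ sin²(Δλ/2) = 0.81775;  σ = 2·atan2(√a,√(1−a))
σ = 129.457° → d = Rσ = 6365·2.25945 = 14381 km

14381 km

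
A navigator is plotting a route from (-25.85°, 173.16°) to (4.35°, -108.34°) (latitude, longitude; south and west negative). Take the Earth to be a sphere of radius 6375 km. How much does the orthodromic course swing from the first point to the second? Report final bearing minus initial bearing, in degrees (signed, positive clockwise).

-17.9°

Initial bearing θ₁ = atan2(sin Δλ cos φ₂, cos φ₁ sin φ₂ − sin φ₁ cos φ₂ cos Δλ) = 80.99°
Final bearing θ₂ = (initial bearing from the destination back to the start) + 180° = 63.05°
Δθ = θ₂ − θ₁ = -17.9°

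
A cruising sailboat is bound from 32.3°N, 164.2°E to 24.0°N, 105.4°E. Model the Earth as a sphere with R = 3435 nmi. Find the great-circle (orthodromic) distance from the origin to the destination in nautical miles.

cos σ = sin φ₁ sin φ₂ + cos φ₁ cos φ₂ cos Δλ
      = sin(32.30°)sin(24.00°) + cos(32.30°)cos(24.00°)cos(-58.80°) = 0.6174
σ = 51.877° → d = Rσ = 3435·0.90542 = 3110 nmi

3110 nmi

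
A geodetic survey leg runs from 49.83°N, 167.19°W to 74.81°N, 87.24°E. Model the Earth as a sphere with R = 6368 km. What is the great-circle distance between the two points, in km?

cos σ = sin φ₁ sin φ₂ + cos φ₁ cos φ₂ cos Δλ
      = sin(49.83°)sin(74.81°) + cos(49.83°)cos(74.81°)cos(-105.57°) = 0.6921
σ = 46.206° → d = Rσ = 6368·0.80644 = 5135 km

5135 km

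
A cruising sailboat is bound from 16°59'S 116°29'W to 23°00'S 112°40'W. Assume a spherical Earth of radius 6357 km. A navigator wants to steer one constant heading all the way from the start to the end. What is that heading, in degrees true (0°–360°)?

Δψ = ln[tan(π/4+φ₂/2)/tan(π/4+φ₁/2)] = -0.1118
Δλ = +0.0666 rad (taken the short way round)
course = atan2(Δλ, Δψ) = 149.21°

149.2°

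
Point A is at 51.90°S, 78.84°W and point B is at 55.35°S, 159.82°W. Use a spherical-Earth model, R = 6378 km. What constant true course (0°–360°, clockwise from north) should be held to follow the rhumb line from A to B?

Δψ = ln[tan(π/4+φ₂/2)/tan(π/4+φ₁/2)] = -0.1016
Δλ = -1.4134 rad (taken the short way round)
course = atan2(Δλ, Δψ) = 265.89°

265.9°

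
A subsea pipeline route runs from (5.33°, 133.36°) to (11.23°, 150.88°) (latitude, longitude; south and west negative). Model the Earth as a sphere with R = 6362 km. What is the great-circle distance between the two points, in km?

cos σ = sin φ₁ sin φ₂ + cos φ₁ cos φ₂ cos Δλ
      = sin(5.33°)sin(11.23°) + cos(5.33°)cos(11.23°)cos(17.52°) = 0.9494
σ = 18.305° → d = Rσ = 6362·0.31948 = 2033 km

2033 km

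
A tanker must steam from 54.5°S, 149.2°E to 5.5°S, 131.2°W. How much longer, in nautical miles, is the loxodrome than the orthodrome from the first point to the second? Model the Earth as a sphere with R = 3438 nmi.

Great circle: cos σ = sin φ₁ sin φ₂ + cos φ₁ cos φ₂ cos Δλ,  σ = 1.3874 rad → d_gc = 4769.9 nmi
Rhumb line: Δψ = +1.0430, q = Δφ/Δψ = 0.8200, d_rh = R√(Δφ²+q²Δλ²) = 4897.3 nmi
Excess = 4897.3 − 4769.9 = 127.4 ≈ 127 nmi

127 nmi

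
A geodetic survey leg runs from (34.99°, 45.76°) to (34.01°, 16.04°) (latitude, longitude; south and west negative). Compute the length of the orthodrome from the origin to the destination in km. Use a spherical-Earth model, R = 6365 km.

2713 km

cos σ = sin φ₁ sin φ₂ + cos φ₁ cos φ₂ cos Δλ
      = sin(34.99°)sin(34.01°) + cos(34.99°)cos(34.01°)cos(-29.72°) = 0.9105
σ = 24.422° → d = Rσ = 6365·0.42625 = 2713 km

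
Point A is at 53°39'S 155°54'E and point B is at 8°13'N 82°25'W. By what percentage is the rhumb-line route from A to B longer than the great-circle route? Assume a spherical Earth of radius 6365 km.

5.5%

Great circle: σ = 2.0078 rad → d_gc = Rσ = 12779.6 km
Rhumb: Δφ = +1.0798, Δλ = +2.1238, Δψ = +1.2577, q = Δφ/Δψ = 0.8585 → d_rh = R√(Δφ²+q²Δλ²) = 13487.6 km
Excess = (13487.6 − 12779.6) / 12779.6 = 708.0 / 12779.6 = 5.54% ≈ 5.5%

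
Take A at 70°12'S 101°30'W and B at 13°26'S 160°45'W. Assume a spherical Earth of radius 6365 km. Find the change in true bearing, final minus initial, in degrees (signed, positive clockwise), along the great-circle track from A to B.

Initial bearing θ₁ = atan2(sin Δλ cos φ₂, cos φ₁ sin φ₂ − sin φ₁ cos φ₂ cos Δλ) = 294.97°
Final bearing θ₂ = (initial bearing from the destination back to the start) + 180° = 341.60°
Δθ = θ₂ − θ₁ = +46.6°

+46.6°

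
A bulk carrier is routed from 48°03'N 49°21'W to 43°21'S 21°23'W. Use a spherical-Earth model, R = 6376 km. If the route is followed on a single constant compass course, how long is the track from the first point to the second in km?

10539 km

Δψ = ln[tan(π/4+φ₂/2)/tan(π/4+φ₁/2)] = -1.8000;  Δφ = -1.5952 rad,  Δλ = +0.4881 rad
q = Δφ/Δψ = 0.8862
d = R·√(Δφ² + q²Δλ²) = 6376·1.65284 = 10539 km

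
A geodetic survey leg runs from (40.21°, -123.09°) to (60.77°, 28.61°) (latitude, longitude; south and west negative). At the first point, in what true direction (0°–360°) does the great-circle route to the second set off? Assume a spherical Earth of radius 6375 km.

13.8°

θ = atan2( sin Δλ·cos φ₂ ,  cos φ₁ sin φ₂ − sin φ₁ cos φ₂ cos Δλ )
  = atan2(+0.2315, +0.9440) = 13.78°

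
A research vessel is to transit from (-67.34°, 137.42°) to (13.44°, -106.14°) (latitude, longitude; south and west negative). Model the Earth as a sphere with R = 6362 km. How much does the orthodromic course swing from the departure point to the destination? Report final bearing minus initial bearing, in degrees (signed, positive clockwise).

-87.7°

Initial bearing θ₁ = atan2(sin Δλ cos φ₂, cos φ₁ sin φ₂ − sin φ₁ cos φ₂ cos Δλ) = 109.60°
Final bearing θ₂ = (initial bearing from the destination back to the start) + 180° = 21.91°
Δθ = θ₂ − θ₁ = -87.7°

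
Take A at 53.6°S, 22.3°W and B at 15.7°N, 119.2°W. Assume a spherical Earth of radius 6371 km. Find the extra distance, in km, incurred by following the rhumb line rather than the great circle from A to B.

278 km

Great circle: cos σ = sin φ₁ sin φ₂ + cos φ₁ cos φ₂ cos Δλ,  σ = 1.8613 rad → d_gc = 11858.4 km
Rhumb line: Δψ = +1.3899, q = Δφ/Δψ = 0.8702, d_rh = R√(Δφ²+q²Δλ²) = 12136.7 km
Excess = 12136.7 − 11858.4 = 278.3 ≈ 278 km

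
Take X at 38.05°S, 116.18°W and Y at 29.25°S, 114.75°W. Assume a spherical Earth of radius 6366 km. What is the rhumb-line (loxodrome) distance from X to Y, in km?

987 km

Rhumb course C = atan2(Δλ, Δψ) with Δψ = ln[tan(π/4+φ₂/2)/tan(π/4+φ₁/2)] = +0.1848, Δλ = +0.0250 → C = 7.69°
d = R·|Δφ| / |cos C| = 6366·0.15359 / 0.99101 = 987 km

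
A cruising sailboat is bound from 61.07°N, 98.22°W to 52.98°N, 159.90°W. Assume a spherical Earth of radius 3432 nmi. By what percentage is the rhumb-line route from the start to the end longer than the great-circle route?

3.6%

Great circle: σ = 0.5791 rad → d_gc = Rσ = 1987.4 nmi
Rhumb: Δφ = -0.1412, Δλ = -1.0765, Δψ = -0.2607, q = Δφ/Δψ = 0.5417 → d_rh = R√(Δφ²+q²Δλ²) = 2059.1 nmi
Excess = (2059.1 − 1987.4) / 1987.4 = 71.7 / 1987.4 = 3.61% ≈ 3.6%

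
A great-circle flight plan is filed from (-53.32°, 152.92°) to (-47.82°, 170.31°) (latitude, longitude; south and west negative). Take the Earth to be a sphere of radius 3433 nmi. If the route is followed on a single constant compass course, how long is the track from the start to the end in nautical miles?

Rhumb course C = atan2(Δλ, Δψ) with Δψ = ln[tan(π/4+φ₂/2)/tan(π/4+φ₁/2)] = +0.1514, Δλ = +0.3035 → C = 63.49°
d = R·|Δφ| / |cos C| = 3433·0.09599 / 0.44630 = 738 nmi

738 nmi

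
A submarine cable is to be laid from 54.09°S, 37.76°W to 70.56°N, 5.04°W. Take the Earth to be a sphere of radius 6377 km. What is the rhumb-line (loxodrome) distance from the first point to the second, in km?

Δψ = ln[tan(π/4+φ₂/2)/tan(π/4+φ₁/2)] = +2.8912;  Δφ = +2.1756 rad,  Δλ = +0.5711 rad
q = Δφ/Δψ = 0.7525
d = R·√(Δφ² + q²Δλ²) = 6377·2.21758 = 14142 km

14142 km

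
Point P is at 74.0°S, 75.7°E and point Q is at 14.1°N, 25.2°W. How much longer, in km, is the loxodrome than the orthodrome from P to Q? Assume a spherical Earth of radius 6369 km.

Great circle: cos σ = sin φ₁ sin φ₂ + cos φ₁ cos φ₂ cos Δλ,  σ = 1.8595 rad → d_gc = 11843.3 km
Rhumb line: Δψ = +2.2109, q = Δφ/Δψ = 0.6955, d_rh = R√(Δφ²+q²Δλ²) = 12520.2 km
Excess = 12520.2 − 11843.3 = 676.9 ≈ 677 km

677 km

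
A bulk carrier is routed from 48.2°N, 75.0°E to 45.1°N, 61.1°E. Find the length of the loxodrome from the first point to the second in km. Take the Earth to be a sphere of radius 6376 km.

1116 km

Δψ = ln[tan(π/4+φ₂/2)/tan(π/4+φ₁/2)] = -0.0788;  Δφ = -0.0541 rad,  Δλ = -0.2426 rad
q = Δφ/Δψ = 0.6862
d = R·√(Δφ² + q²Δλ²) = 6376·0.17504 = 1116 km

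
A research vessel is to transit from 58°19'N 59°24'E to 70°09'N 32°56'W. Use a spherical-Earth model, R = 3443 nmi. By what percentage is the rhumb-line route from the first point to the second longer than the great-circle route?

9.8%

Great circle: σ = 0.6548 rad → d_gc = Rσ = 2254.6 nmi
Rhumb: Δφ = +0.2065, Δλ = -1.6115, Δψ = +0.4835, q = Δφ/Δψ = 0.4272 → d_rh = R√(Δφ²+q²Δλ²) = 2474.6 nmi
Excess = (2474.6 − 2254.6) / 2254.6 = 220.0 / 2254.6 = 9.76% ≈ 9.8%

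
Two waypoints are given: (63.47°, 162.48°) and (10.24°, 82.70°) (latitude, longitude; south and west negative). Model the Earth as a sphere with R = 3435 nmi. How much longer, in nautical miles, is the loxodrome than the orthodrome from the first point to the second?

172 nmi

Great circle: cos σ = sin φ₁ sin φ₂ + cos φ₁ cos φ₂ cos Δλ,  σ = 1.3315 rad → d_gc = 4573.6 nmi
Rhumb line: Δψ = -1.2653, q = Δφ/Δψ = 0.7342, d_rh = R√(Δφ²+q²Δλ²) = 4745.2 nmi
Excess = 4745.2 − 4573.6 = 171.6 ≈ 172 nmi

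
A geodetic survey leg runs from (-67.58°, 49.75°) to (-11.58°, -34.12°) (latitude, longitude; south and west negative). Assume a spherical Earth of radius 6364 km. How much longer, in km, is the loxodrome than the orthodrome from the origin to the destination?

Great circle: cos σ = sin φ₁ sin φ₂ + cos φ₁ cos φ₂ cos Δλ,  σ = 1.3434 rad → d_gc = 8549.3 km
Rhumb line: Δψ = +1.4150, q = Δφ/Δψ = 0.6907, d_rh = R√(Δφ²+q²Δλ²) = 8949.4 km
Excess = 8949.4 − 8549.3 = 400.1 ≈ 400 km

400 km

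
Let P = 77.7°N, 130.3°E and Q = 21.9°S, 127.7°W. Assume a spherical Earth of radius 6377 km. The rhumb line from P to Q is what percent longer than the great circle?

5.7%

Great circle: σ = 1.9883 rad → d_gc = Rσ = 12679.7 km
Rhumb: Δφ = -1.7383, Δλ = +1.7802, Δψ = -2.6198, q = Δφ/Δψ = 0.6635 → d_rh = R√(Δφ²+q²Δλ²) = 13402.7 km
Excess = (13402.7 − 12679.7) / 12679.7 = 723.0 / 12679.7 = 5.70% ≈ 5.7%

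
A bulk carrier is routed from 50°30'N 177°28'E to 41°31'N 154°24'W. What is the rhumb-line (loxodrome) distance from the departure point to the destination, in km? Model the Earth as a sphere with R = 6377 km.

Rhumb course C = atan2(Δλ, Δψ) with Δψ = ln[tan(π/4+φ₂/2)/tan(π/4+φ₁/2)] = -0.2265, Δλ = +0.4910 → C = 114.76°
d = R·|Δφ| / |cos C| = 6377·0.15679 / 0.41883 = 2387 km

2387 km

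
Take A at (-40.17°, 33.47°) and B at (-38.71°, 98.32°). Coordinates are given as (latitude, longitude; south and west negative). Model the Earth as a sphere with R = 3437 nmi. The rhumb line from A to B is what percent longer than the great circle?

2.4%

Great circle: σ = 0.8542 rad → d_gc = Rσ = 2935.9 nmi
Rhumb: Δφ = +0.0255, Δλ = +1.1318, Δψ = +0.0330, q = Δφ/Δψ = 0.7722 → d_rh = R√(Δφ²+q²Δλ²) = 3005.4 nmi
Excess = (3005.4 − 2935.9) / 2935.9 = 69.5 / 2935.9 = 2.37% ≈ 2.4%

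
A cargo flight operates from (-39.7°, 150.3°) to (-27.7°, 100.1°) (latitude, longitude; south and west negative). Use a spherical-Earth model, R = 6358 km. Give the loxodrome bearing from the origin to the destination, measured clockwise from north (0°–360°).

286.1°

Meridional parts: M(φ₁)=-0.7561, M(φ₂)=-0.5035 → ΔM = +0.2526;  Δλ = -0.8762 rad
tan C = Δλ / ΔM = -3.4683 → C = 286.08°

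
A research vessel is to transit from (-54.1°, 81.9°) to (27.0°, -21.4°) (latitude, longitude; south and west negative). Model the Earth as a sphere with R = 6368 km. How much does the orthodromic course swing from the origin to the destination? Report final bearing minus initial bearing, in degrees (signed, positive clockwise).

+42.6°

Initial bearing θ₁ = atan2(sin Δλ cos φ₂, cos φ₁ sin φ₂ − sin φ₁ cos φ₂ cos Δλ) = 276.59°
Final bearing θ₂ = (initial bearing from the destination back to the start) + 180° = 319.17°
Δθ = θ₂ − θ₁ = +42.6°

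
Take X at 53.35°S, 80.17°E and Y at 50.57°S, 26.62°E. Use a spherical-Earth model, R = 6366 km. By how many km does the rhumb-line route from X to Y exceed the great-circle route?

85 km

Great circle: cos σ = sin φ₁ sin φ₂ + cos φ₁ cos φ₂ cos Δλ,  σ = 0.5643 rad → d_gc = 3592.6 km
Rhumb line: Δψ = +0.0788, q = Δφ/Δψ = 0.6160, d_rh = R√(Δφ²+q²Δλ²) = 3677.8 km
Excess = 3677.8 − 3592.6 = 85.2 ≈ 85 km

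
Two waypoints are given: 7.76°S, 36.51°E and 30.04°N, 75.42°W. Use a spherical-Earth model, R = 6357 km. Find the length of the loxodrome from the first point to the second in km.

Rhumb course C = atan2(Δλ, Δψ) with Δψ = ln[tan(π/4+φ₂/2)/tan(π/4+φ₁/2)] = +0.6860, Δλ = -1.9535 → C = 289.35°
d = R·|Δφ| / |cos C| = 6357·0.65973 / 0.33131 = 12659 km

12659 km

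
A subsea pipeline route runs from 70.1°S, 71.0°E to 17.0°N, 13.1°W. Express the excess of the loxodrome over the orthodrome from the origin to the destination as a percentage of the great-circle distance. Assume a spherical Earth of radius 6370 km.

3.2%

Great circle: σ = 1.8147 rad → d_gc = Rσ = 11559.4 km
Rhumb: Δφ = +1.5202, Δλ = -1.4678, Δψ = +2.0417, q = Δφ/Δψ = 0.7446 → d_rh = R√(Δφ²+q²Δλ²) = 11926.3 km
Excess = (11926.3 − 11559.4) / 11559.4 = 366.9 / 11559.4 = 3.17% ≈ 3.2%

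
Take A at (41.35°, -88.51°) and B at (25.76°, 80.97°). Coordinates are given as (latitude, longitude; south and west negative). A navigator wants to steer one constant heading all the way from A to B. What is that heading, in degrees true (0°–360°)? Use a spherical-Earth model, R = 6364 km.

96.3°

Meridional parts: M(φ₁)=+0.7940, M(φ₂)=+0.4656 → ΔM = -0.3284;  Δλ = +2.9580 rad
tan C = Δλ / ΔM = -9.0067 → C = 96.34°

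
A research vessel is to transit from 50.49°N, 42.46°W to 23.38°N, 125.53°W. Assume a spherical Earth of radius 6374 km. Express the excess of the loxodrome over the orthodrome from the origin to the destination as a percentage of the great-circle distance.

Great circle: σ = 1.1847 rad → d_gc = Rσ = 7551.0 km
Rhumb: Δφ = -0.4732, Δλ = -1.4498, Δψ = -0.6042, q = Δφ/Δψ = 0.7831 → d_rh = R√(Δφ²+q²Δλ²) = 7840.5 km
Excess = (7840.5 − 7551.0) / 7551.0 = 289.5 / 7551.0 = 3.83% ≈ 3.8%

3.8%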